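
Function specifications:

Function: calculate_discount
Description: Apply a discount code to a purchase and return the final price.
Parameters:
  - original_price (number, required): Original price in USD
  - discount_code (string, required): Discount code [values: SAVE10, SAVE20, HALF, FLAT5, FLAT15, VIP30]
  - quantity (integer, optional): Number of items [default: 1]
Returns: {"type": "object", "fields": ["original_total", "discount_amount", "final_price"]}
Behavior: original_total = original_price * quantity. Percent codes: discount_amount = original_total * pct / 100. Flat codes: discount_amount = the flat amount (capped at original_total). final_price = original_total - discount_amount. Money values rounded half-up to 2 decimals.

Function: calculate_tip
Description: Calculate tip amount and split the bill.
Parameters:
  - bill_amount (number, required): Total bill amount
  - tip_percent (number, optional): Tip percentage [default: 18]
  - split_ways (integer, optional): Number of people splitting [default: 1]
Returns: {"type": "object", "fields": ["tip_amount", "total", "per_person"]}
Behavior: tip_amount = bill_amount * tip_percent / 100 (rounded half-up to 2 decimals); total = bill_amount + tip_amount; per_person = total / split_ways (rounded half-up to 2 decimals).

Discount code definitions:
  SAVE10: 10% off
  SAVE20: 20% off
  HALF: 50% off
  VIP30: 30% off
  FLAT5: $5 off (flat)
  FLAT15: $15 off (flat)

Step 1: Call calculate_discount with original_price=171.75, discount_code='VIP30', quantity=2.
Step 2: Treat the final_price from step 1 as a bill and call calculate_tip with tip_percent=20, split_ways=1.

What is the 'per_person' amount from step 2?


Step 1: calculate_discount(original_price=171.75, discount_code=VIP30, quantity=2)
  original_total = 171.75 * 2 = 343.50
  VIP30 = 30% off: discount_amount = 343.50 * 30/100 = 103.05 -> 103.05
  final_price = 343.50 - 103.05 = 240.45
  -> final_price = 240.45
Step 2: calculate_tip(bill_amount=240.45, tip_percent=20, split_ways=1)
  tip_amount = 240.45 * 20/100 = 48.09 -> 48.09
  total = 240.45 + 48.09 = 288.54
  per_person = 288.54 / 1 = 288.54 -> 288.54
  -> per_person = 288.54
$288.54


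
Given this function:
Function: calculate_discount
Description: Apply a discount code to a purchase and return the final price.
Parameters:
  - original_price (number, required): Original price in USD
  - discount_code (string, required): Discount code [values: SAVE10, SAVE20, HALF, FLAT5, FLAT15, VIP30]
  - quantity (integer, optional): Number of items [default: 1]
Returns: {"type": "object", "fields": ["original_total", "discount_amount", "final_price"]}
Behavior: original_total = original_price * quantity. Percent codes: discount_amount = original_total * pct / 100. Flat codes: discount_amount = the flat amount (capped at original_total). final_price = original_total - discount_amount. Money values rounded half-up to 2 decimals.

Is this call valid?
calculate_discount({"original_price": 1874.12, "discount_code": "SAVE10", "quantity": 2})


Checking all required parameters present and types match... All valid.
Valid


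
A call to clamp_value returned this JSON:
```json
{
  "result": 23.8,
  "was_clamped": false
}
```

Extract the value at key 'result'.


23.8


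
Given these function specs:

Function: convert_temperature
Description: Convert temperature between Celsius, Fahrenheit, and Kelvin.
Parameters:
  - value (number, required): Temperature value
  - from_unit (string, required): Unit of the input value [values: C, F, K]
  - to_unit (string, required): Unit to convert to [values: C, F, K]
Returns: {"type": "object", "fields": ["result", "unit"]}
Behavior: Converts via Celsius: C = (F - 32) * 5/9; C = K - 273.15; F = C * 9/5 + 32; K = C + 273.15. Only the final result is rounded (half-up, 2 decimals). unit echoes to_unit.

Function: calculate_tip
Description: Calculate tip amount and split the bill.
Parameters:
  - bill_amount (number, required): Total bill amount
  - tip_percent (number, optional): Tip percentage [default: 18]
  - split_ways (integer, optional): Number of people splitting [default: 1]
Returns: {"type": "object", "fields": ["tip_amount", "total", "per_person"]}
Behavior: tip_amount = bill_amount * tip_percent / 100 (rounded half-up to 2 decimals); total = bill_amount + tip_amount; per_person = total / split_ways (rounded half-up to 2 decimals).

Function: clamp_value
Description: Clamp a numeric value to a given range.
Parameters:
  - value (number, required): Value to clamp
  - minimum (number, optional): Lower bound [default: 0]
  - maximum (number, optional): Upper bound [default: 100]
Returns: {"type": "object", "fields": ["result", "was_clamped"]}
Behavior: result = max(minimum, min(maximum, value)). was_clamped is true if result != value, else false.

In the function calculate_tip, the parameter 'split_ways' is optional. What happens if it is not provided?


The calculate_tip spec declares:
  - split_ways (integer, optional): Number of people splitting [default: 1]
It defaults to 1


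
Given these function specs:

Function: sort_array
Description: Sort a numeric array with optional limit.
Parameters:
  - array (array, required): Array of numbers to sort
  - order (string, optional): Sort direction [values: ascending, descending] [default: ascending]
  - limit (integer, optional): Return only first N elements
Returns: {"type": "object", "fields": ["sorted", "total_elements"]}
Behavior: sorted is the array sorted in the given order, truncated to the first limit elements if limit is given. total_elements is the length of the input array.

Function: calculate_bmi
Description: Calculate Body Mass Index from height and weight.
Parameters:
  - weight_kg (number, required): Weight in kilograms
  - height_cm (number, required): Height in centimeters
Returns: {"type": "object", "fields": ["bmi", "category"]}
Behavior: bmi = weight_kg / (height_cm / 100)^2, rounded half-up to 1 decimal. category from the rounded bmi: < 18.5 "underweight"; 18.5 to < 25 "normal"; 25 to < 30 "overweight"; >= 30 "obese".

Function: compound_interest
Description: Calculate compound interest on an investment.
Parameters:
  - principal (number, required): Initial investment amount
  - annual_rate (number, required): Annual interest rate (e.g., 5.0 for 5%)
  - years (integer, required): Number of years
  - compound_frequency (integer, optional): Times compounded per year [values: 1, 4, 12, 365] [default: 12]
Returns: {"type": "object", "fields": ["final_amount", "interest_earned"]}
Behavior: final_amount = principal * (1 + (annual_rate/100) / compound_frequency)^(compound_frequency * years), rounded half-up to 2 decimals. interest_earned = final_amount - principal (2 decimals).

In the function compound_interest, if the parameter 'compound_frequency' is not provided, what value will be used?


The compound_interest spec declares:
  - compound_frequency (integer, optional): Times compounded per year [values: 1, 4, 12, 365] [default: 12]
Default:
12


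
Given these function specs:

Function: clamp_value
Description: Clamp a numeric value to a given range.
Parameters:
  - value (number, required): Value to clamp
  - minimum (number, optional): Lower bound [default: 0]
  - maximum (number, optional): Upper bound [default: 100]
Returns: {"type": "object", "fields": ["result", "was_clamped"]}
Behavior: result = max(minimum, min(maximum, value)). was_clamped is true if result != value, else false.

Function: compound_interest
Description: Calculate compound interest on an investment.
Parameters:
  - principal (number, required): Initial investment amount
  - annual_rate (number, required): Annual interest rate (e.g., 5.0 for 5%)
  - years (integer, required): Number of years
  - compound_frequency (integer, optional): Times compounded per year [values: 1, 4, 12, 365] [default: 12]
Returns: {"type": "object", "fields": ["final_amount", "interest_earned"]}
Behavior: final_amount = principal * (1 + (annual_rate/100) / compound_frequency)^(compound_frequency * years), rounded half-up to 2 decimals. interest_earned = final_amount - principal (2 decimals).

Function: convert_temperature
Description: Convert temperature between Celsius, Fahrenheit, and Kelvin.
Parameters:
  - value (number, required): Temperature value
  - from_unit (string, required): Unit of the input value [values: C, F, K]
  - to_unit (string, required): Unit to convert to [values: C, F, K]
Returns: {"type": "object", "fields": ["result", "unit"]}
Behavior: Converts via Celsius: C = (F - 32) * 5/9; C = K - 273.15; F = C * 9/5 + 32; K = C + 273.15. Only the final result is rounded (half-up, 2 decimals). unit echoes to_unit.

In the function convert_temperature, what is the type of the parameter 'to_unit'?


The convert_temperature spec declares:
  - to_unit (string, required): Unit to convert to [values: C, F, K]
Type:
string


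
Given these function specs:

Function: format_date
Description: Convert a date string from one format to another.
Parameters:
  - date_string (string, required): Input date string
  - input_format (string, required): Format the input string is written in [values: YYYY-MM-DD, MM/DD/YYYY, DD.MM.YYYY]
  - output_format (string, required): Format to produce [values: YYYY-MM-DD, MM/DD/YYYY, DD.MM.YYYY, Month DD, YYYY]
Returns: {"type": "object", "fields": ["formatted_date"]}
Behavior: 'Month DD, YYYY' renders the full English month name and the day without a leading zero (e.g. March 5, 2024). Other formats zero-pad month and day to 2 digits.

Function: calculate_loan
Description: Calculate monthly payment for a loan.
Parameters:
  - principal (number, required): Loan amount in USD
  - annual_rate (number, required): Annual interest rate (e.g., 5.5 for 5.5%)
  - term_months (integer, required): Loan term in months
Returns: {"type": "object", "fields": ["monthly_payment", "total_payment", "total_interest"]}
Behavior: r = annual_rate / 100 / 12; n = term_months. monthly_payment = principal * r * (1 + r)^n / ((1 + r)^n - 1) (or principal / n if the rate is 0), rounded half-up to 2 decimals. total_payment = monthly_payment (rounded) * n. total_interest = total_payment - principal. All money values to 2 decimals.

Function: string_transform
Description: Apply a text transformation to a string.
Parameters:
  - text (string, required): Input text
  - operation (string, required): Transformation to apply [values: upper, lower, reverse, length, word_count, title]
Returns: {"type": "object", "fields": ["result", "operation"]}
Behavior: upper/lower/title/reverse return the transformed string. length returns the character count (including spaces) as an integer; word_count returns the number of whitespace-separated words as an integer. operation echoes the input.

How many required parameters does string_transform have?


Parameters of string_transform: text (required), operation (required)
Required count:
2


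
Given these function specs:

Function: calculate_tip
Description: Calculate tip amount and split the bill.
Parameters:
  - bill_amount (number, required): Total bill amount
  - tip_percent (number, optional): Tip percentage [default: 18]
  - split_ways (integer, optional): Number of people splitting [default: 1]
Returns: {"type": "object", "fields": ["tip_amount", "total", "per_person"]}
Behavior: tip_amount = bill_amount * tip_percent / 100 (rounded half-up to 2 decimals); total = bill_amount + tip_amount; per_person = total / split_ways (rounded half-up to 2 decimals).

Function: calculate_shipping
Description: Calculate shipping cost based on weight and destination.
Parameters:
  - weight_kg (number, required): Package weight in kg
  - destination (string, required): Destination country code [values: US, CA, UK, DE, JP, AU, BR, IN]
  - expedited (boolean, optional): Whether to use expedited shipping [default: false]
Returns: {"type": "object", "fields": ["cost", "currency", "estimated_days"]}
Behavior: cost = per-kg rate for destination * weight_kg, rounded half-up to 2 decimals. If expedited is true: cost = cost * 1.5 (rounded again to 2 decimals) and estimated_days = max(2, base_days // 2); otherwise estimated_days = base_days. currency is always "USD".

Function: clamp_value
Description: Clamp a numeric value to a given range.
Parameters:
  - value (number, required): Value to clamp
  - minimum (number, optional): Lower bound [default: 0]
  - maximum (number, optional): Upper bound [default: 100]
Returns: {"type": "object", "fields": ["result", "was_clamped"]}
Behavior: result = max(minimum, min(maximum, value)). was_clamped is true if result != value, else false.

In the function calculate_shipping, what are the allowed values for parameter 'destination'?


The calculate_shipping spec declares:
  - destination (string, required): Destination country code [values: US, CA, UK, DE, JP, AU, BR, IN]
Allowed values:
US, CA, UK, DE, JP, AU, BR, IN


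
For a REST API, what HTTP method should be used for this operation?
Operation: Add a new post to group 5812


GET = read, POST = create, PUT = update/replace, DELETE = remove
This operation is a create.
POST


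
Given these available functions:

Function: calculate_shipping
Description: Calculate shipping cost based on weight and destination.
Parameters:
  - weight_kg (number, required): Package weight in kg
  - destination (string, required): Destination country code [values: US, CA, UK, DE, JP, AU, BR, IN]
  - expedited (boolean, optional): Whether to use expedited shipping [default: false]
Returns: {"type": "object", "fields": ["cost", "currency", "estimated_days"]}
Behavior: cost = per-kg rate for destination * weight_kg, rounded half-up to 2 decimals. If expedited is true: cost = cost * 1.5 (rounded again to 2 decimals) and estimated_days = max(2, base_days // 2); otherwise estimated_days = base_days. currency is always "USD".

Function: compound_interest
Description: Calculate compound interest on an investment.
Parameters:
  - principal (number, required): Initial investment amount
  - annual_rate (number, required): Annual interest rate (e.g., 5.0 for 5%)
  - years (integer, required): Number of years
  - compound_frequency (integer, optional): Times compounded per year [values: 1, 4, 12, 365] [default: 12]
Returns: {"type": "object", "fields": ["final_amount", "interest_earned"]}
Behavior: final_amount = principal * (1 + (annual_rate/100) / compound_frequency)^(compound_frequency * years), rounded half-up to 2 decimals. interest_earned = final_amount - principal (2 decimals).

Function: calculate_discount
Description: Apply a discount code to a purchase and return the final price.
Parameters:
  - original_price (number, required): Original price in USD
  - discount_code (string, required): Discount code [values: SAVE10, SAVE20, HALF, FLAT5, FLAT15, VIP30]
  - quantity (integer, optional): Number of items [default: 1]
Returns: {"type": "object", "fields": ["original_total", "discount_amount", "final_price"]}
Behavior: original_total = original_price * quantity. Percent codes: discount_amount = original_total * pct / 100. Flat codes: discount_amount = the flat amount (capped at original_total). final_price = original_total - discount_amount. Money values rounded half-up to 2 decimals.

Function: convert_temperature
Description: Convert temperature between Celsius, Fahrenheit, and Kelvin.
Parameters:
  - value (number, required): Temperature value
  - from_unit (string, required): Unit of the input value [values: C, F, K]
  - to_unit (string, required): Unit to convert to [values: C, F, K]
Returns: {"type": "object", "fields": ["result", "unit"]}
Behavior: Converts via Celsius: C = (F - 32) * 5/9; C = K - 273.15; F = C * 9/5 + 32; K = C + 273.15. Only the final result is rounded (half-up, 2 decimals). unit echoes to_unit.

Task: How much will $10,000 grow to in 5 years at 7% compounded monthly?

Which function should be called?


The task needs a function whose description is: Calculate compound interest on an investment.
compound_interest


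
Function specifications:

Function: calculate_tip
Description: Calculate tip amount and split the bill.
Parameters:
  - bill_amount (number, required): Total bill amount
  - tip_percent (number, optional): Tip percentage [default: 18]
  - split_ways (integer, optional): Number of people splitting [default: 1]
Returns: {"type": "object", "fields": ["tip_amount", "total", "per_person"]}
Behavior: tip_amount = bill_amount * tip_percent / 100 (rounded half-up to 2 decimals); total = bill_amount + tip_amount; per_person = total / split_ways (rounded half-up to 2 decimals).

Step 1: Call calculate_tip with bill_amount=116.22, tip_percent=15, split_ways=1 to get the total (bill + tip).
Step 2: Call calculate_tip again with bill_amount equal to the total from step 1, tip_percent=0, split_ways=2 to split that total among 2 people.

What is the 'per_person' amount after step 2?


Step 1: calculate_tip(bill_amount=116.22, tip_percent=15, split_ways=1)
  tip_amount = 116.22 * 15/100 = 17.433 -> 17.43
  total = 116.22 + 17.43 = 133.65
  per_person = 133.65 / 1 = 133.65 -> 133.65
  -> total = 133.65
Step 2: calculate_tip(bill_amount=133.65, tip_percent=0, split_ways=2)
  tip_amount = 133.65 * 0/100 = 0 -> 0.00
  total = 133.65 + 0.00 = 133.65
  per_person = 133.65 / 2 = 66.825 -> 66.83
  -> per_person = 66.83
$66.83


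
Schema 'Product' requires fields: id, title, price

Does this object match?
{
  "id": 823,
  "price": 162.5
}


Checking required fields...
Missing: title
Invalid - missing required field 'title'


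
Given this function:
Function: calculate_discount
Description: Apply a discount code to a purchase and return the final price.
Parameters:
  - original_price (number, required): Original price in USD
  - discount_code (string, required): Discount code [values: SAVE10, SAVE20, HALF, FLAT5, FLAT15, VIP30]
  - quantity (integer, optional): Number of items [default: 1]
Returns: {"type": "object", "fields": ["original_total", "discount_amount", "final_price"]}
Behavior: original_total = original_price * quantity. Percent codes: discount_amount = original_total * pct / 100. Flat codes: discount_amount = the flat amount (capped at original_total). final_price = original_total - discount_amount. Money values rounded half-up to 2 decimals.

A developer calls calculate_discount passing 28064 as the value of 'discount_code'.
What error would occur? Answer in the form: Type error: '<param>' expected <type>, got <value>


Spec: 'discount_code' is declared as string; 28064 is an integer.
Type error: 'discount_code' expected string, got 28064


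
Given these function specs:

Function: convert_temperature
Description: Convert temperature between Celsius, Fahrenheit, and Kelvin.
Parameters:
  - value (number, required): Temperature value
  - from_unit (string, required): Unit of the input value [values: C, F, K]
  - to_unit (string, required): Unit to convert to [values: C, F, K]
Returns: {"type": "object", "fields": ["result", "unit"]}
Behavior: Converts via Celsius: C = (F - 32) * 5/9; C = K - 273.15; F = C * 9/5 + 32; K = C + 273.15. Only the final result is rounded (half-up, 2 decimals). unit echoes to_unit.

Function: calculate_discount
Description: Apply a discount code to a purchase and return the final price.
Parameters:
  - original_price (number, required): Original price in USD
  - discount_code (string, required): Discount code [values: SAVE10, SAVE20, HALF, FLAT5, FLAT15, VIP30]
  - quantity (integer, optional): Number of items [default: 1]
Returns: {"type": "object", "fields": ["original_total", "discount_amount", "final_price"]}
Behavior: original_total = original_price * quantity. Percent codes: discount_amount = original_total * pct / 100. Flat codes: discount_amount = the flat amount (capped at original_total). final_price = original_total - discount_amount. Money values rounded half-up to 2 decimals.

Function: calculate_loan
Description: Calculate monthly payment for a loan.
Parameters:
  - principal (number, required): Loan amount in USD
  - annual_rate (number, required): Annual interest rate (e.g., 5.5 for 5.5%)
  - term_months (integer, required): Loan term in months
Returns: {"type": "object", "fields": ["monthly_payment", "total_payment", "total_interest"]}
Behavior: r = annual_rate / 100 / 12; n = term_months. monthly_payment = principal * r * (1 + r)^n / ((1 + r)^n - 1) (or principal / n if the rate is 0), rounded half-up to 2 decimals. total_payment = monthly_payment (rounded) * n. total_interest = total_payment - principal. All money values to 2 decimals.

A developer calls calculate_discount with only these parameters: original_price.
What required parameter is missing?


Required parameters: original_price, discount_code
Provided: original_price
Missing: discount_code
discount_code


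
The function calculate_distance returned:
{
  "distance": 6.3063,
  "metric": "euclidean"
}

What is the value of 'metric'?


euclidean


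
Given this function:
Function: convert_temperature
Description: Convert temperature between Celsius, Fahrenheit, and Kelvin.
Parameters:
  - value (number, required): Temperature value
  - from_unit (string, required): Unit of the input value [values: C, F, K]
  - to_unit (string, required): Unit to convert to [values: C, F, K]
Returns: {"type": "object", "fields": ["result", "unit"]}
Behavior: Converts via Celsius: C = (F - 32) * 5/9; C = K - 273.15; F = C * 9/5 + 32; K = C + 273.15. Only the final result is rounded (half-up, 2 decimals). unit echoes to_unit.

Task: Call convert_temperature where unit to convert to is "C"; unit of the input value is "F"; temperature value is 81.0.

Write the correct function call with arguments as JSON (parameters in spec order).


Mapping each described value to its parameter name:
  'Unit to convert to' -> to_unit = "C"
  'Unit of the input value' -> from_unit = "F"
  'Temperature value' -> value = 81.0
convert_temperature({"value": 81.0, "from_unit": "F", "to_unit": "C"})


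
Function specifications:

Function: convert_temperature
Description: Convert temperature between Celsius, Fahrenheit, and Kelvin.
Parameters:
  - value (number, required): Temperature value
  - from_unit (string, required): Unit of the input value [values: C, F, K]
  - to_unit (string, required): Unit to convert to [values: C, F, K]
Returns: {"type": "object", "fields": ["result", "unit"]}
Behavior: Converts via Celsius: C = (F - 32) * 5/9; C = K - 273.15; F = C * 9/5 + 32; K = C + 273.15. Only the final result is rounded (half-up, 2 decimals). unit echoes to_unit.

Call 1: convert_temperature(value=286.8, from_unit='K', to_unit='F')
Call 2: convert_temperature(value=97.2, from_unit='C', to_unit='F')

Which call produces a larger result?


Call 1:
  To C: 286.8 - 273.15 = 13.65
  To F: 13.65 * 9/5 + 32 = 56.57
  Round to 2 decimals: 56.57
  -> 56.57 F
Call 2:
  Input already in C: 97.2
  To F: 97.2 * 9/5 + 32 = 206.96
  Round to 2 decimals: 206.96
  -> 206.96 F
Call 2 (206.96 F)


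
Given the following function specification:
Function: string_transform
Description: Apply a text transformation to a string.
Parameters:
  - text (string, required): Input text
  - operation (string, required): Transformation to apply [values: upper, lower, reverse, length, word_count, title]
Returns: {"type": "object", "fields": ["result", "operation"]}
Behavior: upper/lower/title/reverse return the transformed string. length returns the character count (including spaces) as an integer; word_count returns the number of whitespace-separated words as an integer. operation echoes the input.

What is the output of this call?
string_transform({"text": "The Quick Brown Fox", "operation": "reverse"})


reverse('The Quick Brown Fox') = 'xoF nworB kciuQ ehT'
Output:
{"result": "xoF nworB kciuQ ehT", "operation": "reverse"}


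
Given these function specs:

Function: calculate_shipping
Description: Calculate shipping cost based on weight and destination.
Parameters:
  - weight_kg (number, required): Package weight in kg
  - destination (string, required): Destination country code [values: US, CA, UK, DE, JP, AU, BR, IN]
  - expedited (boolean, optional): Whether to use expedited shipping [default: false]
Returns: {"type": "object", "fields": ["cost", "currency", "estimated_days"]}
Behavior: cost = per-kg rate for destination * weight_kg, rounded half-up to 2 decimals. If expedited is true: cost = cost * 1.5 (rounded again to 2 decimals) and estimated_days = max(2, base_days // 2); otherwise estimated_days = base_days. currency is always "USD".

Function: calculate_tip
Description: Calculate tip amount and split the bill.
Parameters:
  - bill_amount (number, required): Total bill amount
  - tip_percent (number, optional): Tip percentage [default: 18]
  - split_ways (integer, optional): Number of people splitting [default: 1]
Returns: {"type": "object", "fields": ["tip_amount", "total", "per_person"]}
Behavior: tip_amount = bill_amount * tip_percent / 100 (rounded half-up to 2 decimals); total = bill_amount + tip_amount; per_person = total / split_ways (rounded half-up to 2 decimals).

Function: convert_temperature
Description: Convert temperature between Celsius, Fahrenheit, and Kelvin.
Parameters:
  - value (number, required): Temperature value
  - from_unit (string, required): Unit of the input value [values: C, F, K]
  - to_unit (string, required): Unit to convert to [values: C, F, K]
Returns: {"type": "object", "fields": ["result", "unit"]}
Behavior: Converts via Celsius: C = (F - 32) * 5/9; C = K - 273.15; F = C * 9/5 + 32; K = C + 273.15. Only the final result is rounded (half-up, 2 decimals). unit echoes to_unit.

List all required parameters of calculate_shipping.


Parameters of calculate_shipping and their required/optional flag:
  weight_kg: required
  destination: required
  expedited: optional
destination, weight_kg


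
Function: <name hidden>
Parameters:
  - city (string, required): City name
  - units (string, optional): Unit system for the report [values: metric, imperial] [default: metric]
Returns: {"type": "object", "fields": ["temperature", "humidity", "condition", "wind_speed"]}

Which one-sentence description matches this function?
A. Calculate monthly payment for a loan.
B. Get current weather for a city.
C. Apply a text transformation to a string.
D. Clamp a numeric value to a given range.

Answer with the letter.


Parameters city, units and return ["temperature", "humidity", "condition", "wind_speed"] fit: Get current weather for a city.
B


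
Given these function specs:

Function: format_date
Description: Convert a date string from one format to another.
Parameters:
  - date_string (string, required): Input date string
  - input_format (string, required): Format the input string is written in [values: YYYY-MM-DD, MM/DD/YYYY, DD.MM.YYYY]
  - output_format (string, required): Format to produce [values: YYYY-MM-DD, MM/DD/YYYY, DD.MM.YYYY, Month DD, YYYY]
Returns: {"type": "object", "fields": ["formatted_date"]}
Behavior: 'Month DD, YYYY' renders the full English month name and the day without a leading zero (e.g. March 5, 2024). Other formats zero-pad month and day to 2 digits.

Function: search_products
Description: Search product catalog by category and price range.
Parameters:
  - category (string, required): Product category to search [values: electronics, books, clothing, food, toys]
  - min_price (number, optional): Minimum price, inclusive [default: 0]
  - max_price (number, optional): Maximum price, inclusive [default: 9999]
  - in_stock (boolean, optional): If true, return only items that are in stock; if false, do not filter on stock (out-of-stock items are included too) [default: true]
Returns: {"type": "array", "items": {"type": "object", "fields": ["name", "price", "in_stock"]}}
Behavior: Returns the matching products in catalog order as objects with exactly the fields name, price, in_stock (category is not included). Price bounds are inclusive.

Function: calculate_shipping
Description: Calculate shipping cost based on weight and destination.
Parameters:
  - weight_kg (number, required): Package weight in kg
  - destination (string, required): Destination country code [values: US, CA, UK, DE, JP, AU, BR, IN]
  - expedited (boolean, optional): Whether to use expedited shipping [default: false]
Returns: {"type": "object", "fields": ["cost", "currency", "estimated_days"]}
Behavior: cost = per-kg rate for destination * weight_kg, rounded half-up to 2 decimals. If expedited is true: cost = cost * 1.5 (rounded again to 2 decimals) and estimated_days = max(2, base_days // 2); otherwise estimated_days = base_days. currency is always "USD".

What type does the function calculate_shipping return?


The calculate_shipping spec declares Returns: {"type": "object", "fields": ["cost", "currency", "estimated_days"]}
Type:
object


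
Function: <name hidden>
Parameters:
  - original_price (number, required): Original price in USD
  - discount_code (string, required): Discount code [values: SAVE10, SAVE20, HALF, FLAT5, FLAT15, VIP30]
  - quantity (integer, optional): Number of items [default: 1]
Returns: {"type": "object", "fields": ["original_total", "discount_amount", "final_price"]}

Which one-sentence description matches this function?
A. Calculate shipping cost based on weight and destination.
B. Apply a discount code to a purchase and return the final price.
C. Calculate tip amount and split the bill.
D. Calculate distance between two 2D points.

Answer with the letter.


Parameters original_price, discount_code, quantity and return ["original_total", "discount_amount", "final_price"] fit: Apply a discount code to a purchase and return the final price.
B


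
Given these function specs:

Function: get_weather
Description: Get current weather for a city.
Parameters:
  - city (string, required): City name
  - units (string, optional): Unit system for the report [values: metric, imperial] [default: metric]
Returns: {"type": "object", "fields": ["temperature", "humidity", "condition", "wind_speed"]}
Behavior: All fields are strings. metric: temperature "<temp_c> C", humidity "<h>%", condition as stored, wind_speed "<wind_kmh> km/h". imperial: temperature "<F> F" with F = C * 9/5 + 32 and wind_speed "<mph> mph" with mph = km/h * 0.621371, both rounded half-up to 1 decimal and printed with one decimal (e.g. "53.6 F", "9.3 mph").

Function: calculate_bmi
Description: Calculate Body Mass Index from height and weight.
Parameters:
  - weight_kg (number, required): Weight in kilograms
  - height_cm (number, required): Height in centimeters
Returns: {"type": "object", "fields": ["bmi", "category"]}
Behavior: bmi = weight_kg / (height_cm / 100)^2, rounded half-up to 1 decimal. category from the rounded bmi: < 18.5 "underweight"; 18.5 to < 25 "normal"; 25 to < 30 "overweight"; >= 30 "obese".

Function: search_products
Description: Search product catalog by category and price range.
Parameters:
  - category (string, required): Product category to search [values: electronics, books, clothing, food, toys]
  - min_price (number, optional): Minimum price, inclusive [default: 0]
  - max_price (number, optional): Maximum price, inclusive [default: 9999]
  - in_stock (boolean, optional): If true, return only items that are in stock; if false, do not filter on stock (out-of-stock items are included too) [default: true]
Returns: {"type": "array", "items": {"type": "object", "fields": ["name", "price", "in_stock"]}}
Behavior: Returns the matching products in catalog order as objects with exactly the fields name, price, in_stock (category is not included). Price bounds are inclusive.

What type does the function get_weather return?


The get_weather spec declares Returns: {"type": "object", "fields": ["temperature", "humidity", "condition", "wind_speed"]}
Type:
object


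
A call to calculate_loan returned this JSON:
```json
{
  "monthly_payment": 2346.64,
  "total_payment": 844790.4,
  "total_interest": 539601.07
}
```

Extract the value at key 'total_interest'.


539601.07


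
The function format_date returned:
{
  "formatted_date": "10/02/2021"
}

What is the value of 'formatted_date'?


10/02/2021


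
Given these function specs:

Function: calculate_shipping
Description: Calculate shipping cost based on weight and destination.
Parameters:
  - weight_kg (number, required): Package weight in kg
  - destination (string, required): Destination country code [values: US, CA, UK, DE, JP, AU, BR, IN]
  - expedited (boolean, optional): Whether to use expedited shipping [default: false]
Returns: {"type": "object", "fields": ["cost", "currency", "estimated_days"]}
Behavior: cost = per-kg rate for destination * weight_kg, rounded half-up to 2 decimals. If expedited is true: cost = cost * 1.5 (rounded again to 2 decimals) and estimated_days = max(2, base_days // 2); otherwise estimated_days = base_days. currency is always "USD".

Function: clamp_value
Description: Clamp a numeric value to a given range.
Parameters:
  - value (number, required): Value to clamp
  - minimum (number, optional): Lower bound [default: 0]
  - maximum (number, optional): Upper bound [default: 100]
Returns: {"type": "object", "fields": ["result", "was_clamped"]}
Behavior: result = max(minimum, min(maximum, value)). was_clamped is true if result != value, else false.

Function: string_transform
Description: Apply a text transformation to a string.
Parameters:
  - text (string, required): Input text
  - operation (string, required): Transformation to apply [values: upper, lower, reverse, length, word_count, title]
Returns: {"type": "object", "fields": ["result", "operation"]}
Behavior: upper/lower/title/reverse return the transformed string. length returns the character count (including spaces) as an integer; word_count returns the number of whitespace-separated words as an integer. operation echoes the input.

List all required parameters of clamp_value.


Parameters of clamp_value and their required/optional flag:
  value: required
  minimum: optional
  maximum: optional
value


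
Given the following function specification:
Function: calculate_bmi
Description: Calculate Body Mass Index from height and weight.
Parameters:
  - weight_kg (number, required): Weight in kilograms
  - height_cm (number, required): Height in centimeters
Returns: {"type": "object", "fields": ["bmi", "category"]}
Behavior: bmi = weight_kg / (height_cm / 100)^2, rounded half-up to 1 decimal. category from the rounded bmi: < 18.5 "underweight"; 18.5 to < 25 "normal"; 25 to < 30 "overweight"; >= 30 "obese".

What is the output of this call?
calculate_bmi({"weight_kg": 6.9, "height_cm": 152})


height_m = 152 / 100 = 1.52
bmi = 6.9 / 1.52^2 = 6.9 / 2.3104 = 2.986496 -> 3.0
3.0 < 18.5 -> underweight
Output:
{"bmi": 3.0, "category": "underweight"}


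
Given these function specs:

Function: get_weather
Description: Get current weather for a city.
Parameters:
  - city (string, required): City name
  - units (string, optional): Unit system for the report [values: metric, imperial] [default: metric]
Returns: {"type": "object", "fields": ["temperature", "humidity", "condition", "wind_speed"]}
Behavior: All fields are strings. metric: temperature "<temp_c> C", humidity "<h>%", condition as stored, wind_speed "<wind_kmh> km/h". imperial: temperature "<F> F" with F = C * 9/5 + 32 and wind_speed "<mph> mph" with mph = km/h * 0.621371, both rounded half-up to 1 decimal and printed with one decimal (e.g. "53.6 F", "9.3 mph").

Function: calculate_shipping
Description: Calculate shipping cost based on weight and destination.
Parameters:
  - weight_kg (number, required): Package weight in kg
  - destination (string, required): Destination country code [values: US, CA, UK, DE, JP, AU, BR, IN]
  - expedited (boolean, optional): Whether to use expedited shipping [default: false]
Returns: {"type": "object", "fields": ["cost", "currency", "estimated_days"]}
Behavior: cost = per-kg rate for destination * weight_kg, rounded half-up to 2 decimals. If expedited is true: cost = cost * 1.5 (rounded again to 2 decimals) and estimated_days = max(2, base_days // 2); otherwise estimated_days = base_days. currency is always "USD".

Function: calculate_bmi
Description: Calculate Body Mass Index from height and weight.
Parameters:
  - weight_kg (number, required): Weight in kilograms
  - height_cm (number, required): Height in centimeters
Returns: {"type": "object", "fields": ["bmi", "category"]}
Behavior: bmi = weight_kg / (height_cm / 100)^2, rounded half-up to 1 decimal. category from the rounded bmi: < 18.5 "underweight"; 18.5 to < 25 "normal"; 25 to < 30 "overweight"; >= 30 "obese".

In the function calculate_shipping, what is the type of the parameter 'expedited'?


The calculate_shipping spec declares:
  - expedited (boolean, optional): Whether to use expedited shipping [default: false]
Type:
boolean


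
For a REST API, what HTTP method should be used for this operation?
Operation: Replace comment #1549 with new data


GET = read, POST = create, PUT = update/replace, DELETE = remove
This operation is an update/replace.
PUT


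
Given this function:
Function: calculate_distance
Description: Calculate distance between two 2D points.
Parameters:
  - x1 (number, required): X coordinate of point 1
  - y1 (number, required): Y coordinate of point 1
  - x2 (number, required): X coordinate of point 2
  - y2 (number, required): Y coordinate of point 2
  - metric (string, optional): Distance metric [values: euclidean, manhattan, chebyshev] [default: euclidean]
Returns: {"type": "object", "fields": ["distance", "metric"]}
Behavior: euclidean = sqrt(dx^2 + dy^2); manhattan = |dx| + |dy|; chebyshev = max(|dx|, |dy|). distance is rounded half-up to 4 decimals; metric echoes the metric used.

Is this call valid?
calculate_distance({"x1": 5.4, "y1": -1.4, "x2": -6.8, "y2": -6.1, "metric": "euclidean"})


Checking all required parameters present and types match... All valid.
Valid


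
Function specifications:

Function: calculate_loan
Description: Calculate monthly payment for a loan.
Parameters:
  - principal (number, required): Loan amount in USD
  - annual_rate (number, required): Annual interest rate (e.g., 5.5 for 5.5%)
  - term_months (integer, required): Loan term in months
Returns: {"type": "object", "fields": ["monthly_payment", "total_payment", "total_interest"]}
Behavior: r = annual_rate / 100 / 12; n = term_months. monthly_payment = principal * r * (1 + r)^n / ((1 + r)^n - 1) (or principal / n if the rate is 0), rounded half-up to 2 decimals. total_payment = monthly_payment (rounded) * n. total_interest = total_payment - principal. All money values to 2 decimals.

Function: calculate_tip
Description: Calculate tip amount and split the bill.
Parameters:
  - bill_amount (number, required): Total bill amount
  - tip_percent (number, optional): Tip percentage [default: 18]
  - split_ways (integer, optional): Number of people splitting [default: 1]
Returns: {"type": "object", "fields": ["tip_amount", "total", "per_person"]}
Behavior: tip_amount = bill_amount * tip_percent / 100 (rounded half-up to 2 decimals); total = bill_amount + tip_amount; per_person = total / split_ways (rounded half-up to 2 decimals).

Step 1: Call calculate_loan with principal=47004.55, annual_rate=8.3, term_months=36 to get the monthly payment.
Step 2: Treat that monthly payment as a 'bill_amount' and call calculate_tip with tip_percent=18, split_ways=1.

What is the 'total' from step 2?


Step 1: calculate_loan(principal=47004.55, annual_rate=8.3, term_months=36)
  r = 8.3 / 100 / 12 = 0.006916666667 (keep full precision)
  (1 + r)^36 = 1.28164297
  monthly_payment = 47004.55 * 0.006916666667 * 1.28164297 / (1.28164297 - 1) = 1479.465662 -> 1479.47
  total_payment = 1479.47 * 36 = 53260.92
  total_interest = 53260.92 - 47004.55 = 6256.37
  -> monthly_payment = 1479.47
Step 2: calculate_tip(bill_amount=1479.47, tip_percent=18, split_ways=1)
  tip_amount = 1479.47 * 18/100 = 266.3046 -> 266.30
  total = 1479.47 + 266.30 = 1745.77
  per_person = 1745.77 / 1 = 1745.77 -> 1745.77
  -> total = 1745.77
$1745.77


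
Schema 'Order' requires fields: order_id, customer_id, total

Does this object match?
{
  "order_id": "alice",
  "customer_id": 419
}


Checking required fields...
Missing: total
Invalid - missing required field 'total'


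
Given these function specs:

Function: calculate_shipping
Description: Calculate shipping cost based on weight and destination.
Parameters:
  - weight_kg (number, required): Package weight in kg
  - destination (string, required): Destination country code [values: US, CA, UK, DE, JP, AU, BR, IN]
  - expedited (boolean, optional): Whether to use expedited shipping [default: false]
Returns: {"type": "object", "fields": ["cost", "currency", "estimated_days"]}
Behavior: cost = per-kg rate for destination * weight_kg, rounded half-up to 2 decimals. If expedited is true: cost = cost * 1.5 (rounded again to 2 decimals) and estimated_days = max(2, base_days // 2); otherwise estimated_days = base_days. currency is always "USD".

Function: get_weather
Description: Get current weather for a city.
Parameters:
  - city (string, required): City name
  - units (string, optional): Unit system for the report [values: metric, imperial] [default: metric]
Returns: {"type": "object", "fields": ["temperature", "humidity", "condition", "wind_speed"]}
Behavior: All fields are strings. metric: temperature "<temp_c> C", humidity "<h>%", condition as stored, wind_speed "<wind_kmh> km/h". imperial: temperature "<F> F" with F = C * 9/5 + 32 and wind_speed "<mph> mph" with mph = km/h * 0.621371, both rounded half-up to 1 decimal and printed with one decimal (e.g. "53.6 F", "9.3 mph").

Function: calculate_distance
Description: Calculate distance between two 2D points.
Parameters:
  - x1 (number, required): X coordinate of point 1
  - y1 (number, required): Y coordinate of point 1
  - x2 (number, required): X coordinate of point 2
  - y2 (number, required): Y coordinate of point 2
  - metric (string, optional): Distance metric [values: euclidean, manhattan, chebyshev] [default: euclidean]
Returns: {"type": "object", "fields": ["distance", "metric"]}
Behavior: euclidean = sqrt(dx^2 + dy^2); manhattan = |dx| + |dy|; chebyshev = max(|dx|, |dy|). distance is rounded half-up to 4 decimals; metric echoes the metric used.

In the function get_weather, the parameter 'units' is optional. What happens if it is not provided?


The get_weather spec declares:
  - units (string, optional): Unit system for the report [values: metric, imperial] [default: metric]
It defaults to metric
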